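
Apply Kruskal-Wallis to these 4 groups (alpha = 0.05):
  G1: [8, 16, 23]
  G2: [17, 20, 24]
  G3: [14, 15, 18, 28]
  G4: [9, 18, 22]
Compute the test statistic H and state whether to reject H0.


Step 1: Combine all N = 13 observations and assign midranks.
sorted (value, group, rank): (8,G1,1), (9,G4,2), (14,G3,3), (15,G3,4), (16,G1,5), (17,G2,6), (18,G3,7.5), (18,G4,7.5), (20,G2,9), (22,G4,10), (23,G1,11), (24,G2,12), (28,G3,13)
Step 2: Sum ranks within each group.
R_1 = 17 (n_1 = 3)
R_2 = 27 (n_2 = 3)
R_3 = 27.5 (n_3 = 4)
R_4 = 19.5 (n_4 = 3)
Step 3: H = 12/(N(N+1)) * sum(R_i^2/n_i) - 3(N+1)
     = 12/(13*14) * (17^2/3 + 27^2/3 + 27.5^2/4 + 19.5^2/3) - 3*14
     = 0.065934 * 655.146 - 42
     = 1.196429.
Step 4: Ties present; correction factor C = 1 - 6/(13^3 - 13) = 0.997253. Corrected H = 1.196429 / 0.997253 = 1.199725.
Step 5: Under H0, H ~ chi^2(3); p-value = 0.753070.
Step 6: alpha = 0.05. fail to reject H0.

H = 1.1997, df = 3, p = 0.753070, fail to reject H0.


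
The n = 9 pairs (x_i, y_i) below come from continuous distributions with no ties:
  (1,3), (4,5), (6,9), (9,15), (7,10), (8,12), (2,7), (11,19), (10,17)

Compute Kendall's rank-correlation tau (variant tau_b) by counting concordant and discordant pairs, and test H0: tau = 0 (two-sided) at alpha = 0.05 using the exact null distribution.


Step 1: Enumerate the 36 unordered pairs (i,j) with i<j and classify each by sign(x_j-x_i) * sign(y_j-y_i).
  (1,2):dx=+3,dy=+2->C; (1,3):dx=+5,dy=+6->C; (1,4):dx=+8,dy=+12->C; (1,5):dx=+6,dy=+7->C
  (1,6):dx=+7,dy=+9->C; (1,7):dx=+1,dy=+4->C; (1,8):dx=+10,dy=+16->C; (1,9):dx=+9,dy=+14->C
  (2,3):dx=+2,dy=+4->C; (2,4):dx=+5,dy=+10->C; (2,5):dx=+3,dy=+5->C; (2,6):dx=+4,dy=+7->C
  (2,7):dx=-2,dy=+2->D; (2,8):dx=+7,dy=+14->C; (2,9):dx=+6,dy=+12->C; (3,4):dx=+3,dy=+6->C
  (3,5):dx=+1,dy=+1->C; (3,6):dx=+2,dy=+3->C; (3,7):dx=-4,dy=-2->C; (3,8):dx=+5,dy=+10->C
  (3,9):dx=+4,dy=+8->C; (4,5):dx=-2,dy=-5->C; (4,6):dx=-1,dy=-3->C; (4,7):dx=-7,dy=-8->C
  (4,8):dx=+2,dy=+4->C; (4,9):dx=+1,dy=+2->C; (5,6):dx=+1,dy=+2->C; (5,7):dx=-5,dy=-3->C
  (5,8):dx=+4,dy=+9->C; (5,9):dx=+3,dy=+7->C; (6,7):dx=-6,dy=-5->C; (6,8):dx=+3,dy=+7->C
  (6,9):dx=+2,dy=+5->C; (7,8):dx=+9,dy=+12->C; (7,9):dx=+8,dy=+10->C; (8,9):dx=-1,dy=-2->C
Step 2: C = 35, D = 1, total pairs = 36.
Step 3: tau = (C - D)/(n(n-1)/2) = (35 - 1)/36 = 0.944444.
Step 4: Exact two-sided p-value (enumerate n! = 362880 permutations of y under H0): p = 0.000050.
Step 5: alpha = 0.05. reject H0.

tau_b = 0.9444 (C=35, D=1), p = 0.000050, reject H0.


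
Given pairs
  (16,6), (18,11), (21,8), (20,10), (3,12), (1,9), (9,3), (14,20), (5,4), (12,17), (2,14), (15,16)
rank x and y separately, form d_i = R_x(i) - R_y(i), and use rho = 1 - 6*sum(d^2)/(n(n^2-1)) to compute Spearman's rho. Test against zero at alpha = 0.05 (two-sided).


Step 1: Rank x and y separately (midranks; no ties here).
rank(x): 16->9, 18->10, 21->12, 20->11, 3->3, 1->1, 9->5, 14->7, 5->4, 12->6, 2->2, 15->8
rank(y): 6->3, 11->7, 8->4, 10->6, 12->8, 9->5, 3->1, 20->12, 4->2, 17->11, 14->9, 16->10
Step 2: d_i = R_x(i) - R_y(i); compute d_i^2.
  (9-3)^2=36, (10-7)^2=9, (12-4)^2=64, (11-6)^2=25, (3-8)^2=25, (1-5)^2=16, (5-1)^2=16, (7-12)^2=25, (4-2)^2=4, (6-11)^2=25, (2-9)^2=49, (8-10)^2=4
sum(d^2) = 298.
Step 3: rho = 1 - 6*298 / (12*(12^2 - 1)) = 1 - 1788/1716 = -0.041958.
Step 4: Under H0, t = rho * sqrt((n-2)/(1-rho^2)) = -0.1328 ~ t(10).
Step 5: Two-sided p-value from the t-distribution with 10 df = 0.896986.
Step 6: alpha = 0.05. fail to reject H0.

rho = -0.0420, p = 0.896986, fail to reject H0 at alpha = 0.05.


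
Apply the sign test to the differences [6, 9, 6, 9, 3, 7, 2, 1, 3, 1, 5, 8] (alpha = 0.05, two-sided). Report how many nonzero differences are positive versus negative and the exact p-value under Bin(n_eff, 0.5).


Step 1: Discard zero differences. Original n = 12; n_eff = number of nonzero differences = 12.
Nonzero differences (with sign): +6, +9, +6, +9, +3, +7, +2, +1, +3, +1, +5, +8
Step 2: Count signs: positive = 12, negative = 0.
Step 3: Under H0: P(positive) = 0.5, so the number of positives S ~ Bin(12, 0.5).
Step 4: Two-sided exact p-value = sum of Bin(12,0.5) probabilities at or below the observed probability = 0.000488.
Step 5: alpha = 0.05. reject H0.

n_eff = 12, pos = 12, neg = 0, p = 0.000488, reject H0.


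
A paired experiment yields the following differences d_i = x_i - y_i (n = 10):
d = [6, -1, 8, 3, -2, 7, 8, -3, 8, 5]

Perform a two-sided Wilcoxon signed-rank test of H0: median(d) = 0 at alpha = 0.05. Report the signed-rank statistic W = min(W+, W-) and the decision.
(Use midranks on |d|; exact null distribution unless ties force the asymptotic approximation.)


Step 1: Drop any zero differences (none here) and take |d_i|.
|d| = [6, 1, 8, 3, 2, 7, 8, 3, 8, 5]
Step 2: Midrank |d_i| (ties get averaged ranks).
ranks: |6|->6, |1|->1, |8|->9, |3|->3.5, |2|->2, |7|->7, |8|->9, |3|->3.5, |8|->9, |5|->5
Step 3: Attach original signs; sum ranks with positive sign and with negative sign.
W+ = 6 + 9 + 3.5 + 7 + 9 + 9 + 5 = 48.5
W- = 1 + 2 + 3.5 = 6.5
(Check: W+ + W- = 55 should equal n(n+1)/2 = 55.)
Step 4: Test statistic W = min(W+, W-) = 6.5.
Step 5: Ties in |d|, so use the tie-corrected normal approximation.
        E[W] = n(n+1)/4 = 10*11/4 = 27.5.
        Tie groups: |d|=3 (t=2), |d|=8 (t=3); sum(t^3 - t) = 30.
        Var[W] = n(n+1)(2n+1)/24 - sum(t^3-t)/48 = 2310/24 - 30/48 = 95.625.
        z = (W - E[W]) / sqrt(Var[W]) = (6.5 - 27.5) / 9.7788 = -2.1475.
        Two-sided p = 2*Phi(z) = 0.031753.
Step 6: alpha = 0.05. reject H0.

W+ = 48.5, W- = 6.5, W = min = 6.5, p = 0.031753, reject H0.


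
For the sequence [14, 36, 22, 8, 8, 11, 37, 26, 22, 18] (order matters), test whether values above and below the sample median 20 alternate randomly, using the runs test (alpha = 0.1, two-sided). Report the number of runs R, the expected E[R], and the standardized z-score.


Step 1: Compute median = 20; label A = above, B = below.
Labels in order: BAABBBAAAB  (n_A = 5, n_B = 5)
Step 2: Count runs R = 5.
Step 3: Under H0 (random ordering), E[R] = 2*n_A*n_B/(n_A+n_B) + 1 = 2*5*5/10 + 1 = 6.0000.
        Var[R] = 2*n_A*n_B*(2*n_A*n_B - n_A - n_B) / ((n_A+n_B)^2 * (n_A+n_B-1)) = 2000/900 = 2.2222.
        SD[R] = 1.4907.
Step 4: Continuity-corrected z = (R + 0.5 - E[R]) / SD[R] = (5 + 0.5 - 6.0000) / 1.4907 = -0.3354.
Step 5: Two-sided p-value via normal approximation = 2*(1 - Phi(|z|)) = 0.737316.
Step 6: alpha = 0.1. fail to reject H0.

R = 5, z = -0.3354, p = 0.737316, fail to reject H0.


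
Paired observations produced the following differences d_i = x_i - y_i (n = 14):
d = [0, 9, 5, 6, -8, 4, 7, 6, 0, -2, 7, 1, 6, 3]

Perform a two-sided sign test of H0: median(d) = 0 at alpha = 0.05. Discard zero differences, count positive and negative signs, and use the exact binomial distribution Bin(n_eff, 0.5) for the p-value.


Step 1: Discard zero differences. Original n = 14; n_eff = number of nonzero differences = 12.
Nonzero differences (with sign): +9, +5, +6, -8, +4, +7, +6, -2, +7, +1, +6, +3
Step 2: Count signs: positive = 10, negative = 2.
Step 3: Under H0: P(positive) = 0.5, so the number of positives S ~ Bin(12, 0.5).
Step 4: Two-sided exact p-value = sum of Bin(12,0.5) probabilities at or below the observed probability = 0.038574.
Step 5: alpha = 0.05. reject H0.

n_eff = 12, pos = 10, neg = 2, p = 0.038574, reject H0.


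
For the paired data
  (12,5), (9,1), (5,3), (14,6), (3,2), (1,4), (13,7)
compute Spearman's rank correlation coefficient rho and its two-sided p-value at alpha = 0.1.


Step 1: Rank x and y separately (midranks; no ties here).
rank(x): 12->5, 9->4, 5->3, 14->7, 3->2, 1->1, 13->6
rank(y): 5->5, 1->1, 3->3, 6->6, 2->2, 4->4, 7->7
Step 2: d_i = R_x(i) - R_y(i); compute d_i^2.
  (5-5)^2=0, (4-1)^2=9, (3-3)^2=0, (7-6)^2=1, (2-2)^2=0, (1-4)^2=9, (6-7)^2=1
sum(d^2) = 20.
Step 3: rho = 1 - 6*20 / (7*(7^2 - 1)) = 1 - 120/336 = 0.642857.
Step 4: Under H0, t = rho * sqrt((n-2)/(1-rho^2)) = 1.8766 ~ t(5).
Step 5: Two-sided p-value from the t-distribution with 5 df = 0.119392.
Step 6: alpha = 0.1. fail to reject H0.

rho = 0.6429, p = 0.119392, fail to reject H0 at alpha = 0.1.


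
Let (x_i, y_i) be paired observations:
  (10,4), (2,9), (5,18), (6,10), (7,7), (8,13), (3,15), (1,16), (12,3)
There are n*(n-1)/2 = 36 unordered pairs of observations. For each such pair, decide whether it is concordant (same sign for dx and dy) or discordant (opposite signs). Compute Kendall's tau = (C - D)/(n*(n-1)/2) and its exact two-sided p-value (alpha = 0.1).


Step 1: Enumerate the 36 unordered pairs (i,j) with i<j and classify each by sign(x_j-x_i) * sign(y_j-y_i).
  (1,2):dx=-8,dy=+5->D; (1,3):dx=-5,dy=+14->D; (1,4):dx=-4,dy=+6->D; (1,5):dx=-3,dy=+3->D
  (1,6):dx=-2,dy=+9->D; (1,7):dx=-7,dy=+11->D; (1,8):dx=-9,dy=+12->D; (1,9):dx=+2,dy=-1->D
  (2,3):dx=+3,dy=+9->C; (2,4):dx=+4,dy=+1->C; (2,5):dx=+5,dy=-2->D; (2,6):dx=+6,dy=+4->C
  (2,7):dx=+1,dy=+6->C; (2,8):dx=-1,dy=+7->D; (2,9):dx=+10,dy=-6->D; (3,4):dx=+1,dy=-8->D
  (3,5):dx=+2,dy=-11->D; (3,6):dx=+3,dy=-5->D; (3,7):dx=-2,dy=-3->C; (3,8):dx=-4,dy=-2->C
  (3,9):dx=+7,dy=-15->D; (4,5):dx=+1,dy=-3->D; (4,6):dx=+2,dy=+3->C; (4,7):dx=-3,dy=+5->D
  (4,8):dx=-5,dy=+6->D; (4,9):dx=+6,dy=-7->D; (5,6):dx=+1,dy=+6->C; (5,7):dx=-4,dy=+8->D
  (5,8):dx=-6,dy=+9->D; (5,9):dx=+5,dy=-4->D; (6,7):dx=-5,dy=+2->D; (6,8):dx=-7,dy=+3->D
  (6,9):dx=+4,dy=-10->D; (7,8):dx=-2,dy=+1->D; (7,9):dx=+9,dy=-12->D; (8,9):dx=+11,dy=-13->D
Step 2: C = 8, D = 28, total pairs = 36.
Step 3: tau = (C - D)/(n(n-1)/2) = (8 - 28)/36 = -0.555556.
Step 4: Exact two-sided p-value (enumerate n! = 362880 permutations of y under H0): p = 0.044615.
Step 5: alpha = 0.1. reject H0.

tau_b = -0.5556 (C=8, D=28), p = 0.044615, reject H0.


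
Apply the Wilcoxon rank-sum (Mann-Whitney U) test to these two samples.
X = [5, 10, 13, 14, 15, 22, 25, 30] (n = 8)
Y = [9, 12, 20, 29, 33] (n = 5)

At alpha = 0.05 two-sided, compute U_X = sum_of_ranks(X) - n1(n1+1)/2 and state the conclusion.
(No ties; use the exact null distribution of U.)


Step 1: Combine and sort all 13 observations; assign midranks.
sorted (value, group): (5,X), (9,Y), (10,X), (12,Y), (13,X), (14,X), (15,X), (20,Y), (22,X), (25,X), (29,Y), (30,X), (33,Y)
ranks: 5->1, 9->2, 10->3, 12->4, 13->5, 14->6, 15->7, 20->8, 22->9, 25->10, 29->11, 30->12, 33->13
Step 2: Rank sum for X: R1 = 1 + 3 + 5 + 6 + 7 + 9 + 10 + 12 = 53.
Step 3: U_X = R1 - n1(n1+1)/2 = 53 - 8*9/2 = 53 - 36 = 17.
       U_Y = n1*n2 - U_X = 40 - 17 = 23.
Step 4: No ties, so the exact null distribution of U (based on enumerating the C(13,8) = 1287 equally likely rank assignments) gives the two-sided p-value.
Step 5: p-value = 0.724165; compare to alpha = 0.05. fail to reject H0.

U_X = 17, p = 0.724165, fail to reject H0 at alpha = 0.05.


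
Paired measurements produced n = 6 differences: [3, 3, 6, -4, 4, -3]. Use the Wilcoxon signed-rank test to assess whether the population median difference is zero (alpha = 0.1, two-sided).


Step 1: Drop any zero differences (none here) and take |d_i|.
|d| = [3, 3, 6, 4, 4, 3]
Step 2: Midrank |d_i| (ties get averaged ranks).
ranks: |3|->2, |3|->2, |6|->6, |4|->4.5, |4|->4.5, |3|->2
Step 3: Attach original signs; sum ranks with positive sign and with negative sign.
W+ = 2 + 2 + 6 + 4.5 = 14.5
W- = 4.5 + 2 = 6.5
(Check: W+ + W- = 21 should equal n(n+1)/2 = 21.)
Step 4: Test statistic W = min(W+, W-) = 6.5.
Step 5: Ties in |d|, so use the tie-corrected normal approximation.
        E[W] = n(n+1)/4 = 6*7/4 = 10.5.
        Tie groups: |d|=3 (t=3), |d|=4 (t=2); sum(t^3 - t) = 30.
        Var[W] = n(n+1)(2n+1)/24 - sum(t^3-t)/48 = 546/24 - 30/48 = 22.125.
        z = (W - E[W]) / sqrt(Var[W]) = (6.5 - 10.5) / 4.7037 = -0.8504.
        Two-sided p = 2*Phi(z) = 0.395108.
Step 6: alpha = 0.1. fail to reject H0.

W+ = 14.5, W- = 6.5, W = min = 6.5, p = 0.395108, fail to reject H0.


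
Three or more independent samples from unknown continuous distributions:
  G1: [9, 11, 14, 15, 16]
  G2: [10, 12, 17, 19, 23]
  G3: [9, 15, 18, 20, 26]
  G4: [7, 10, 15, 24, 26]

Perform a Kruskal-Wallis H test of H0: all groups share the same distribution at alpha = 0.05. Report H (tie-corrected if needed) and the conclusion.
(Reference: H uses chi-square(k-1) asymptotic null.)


Step 1: Combine all N = 20 observations and assign midranks.
sorted (value, group, rank): (7,G4,1), (9,G1,2.5), (9,G3,2.5), (10,G2,4.5), (10,G4,4.5), (11,G1,6), (12,G2,7), (14,G1,8), (15,G1,10), (15,G3,10), (15,G4,10), (16,G1,12), (17,G2,13), (18,G3,14), (19,G2,15), (20,G3,16), (23,G2,17), (24,G4,18), (26,G3,19.5), (26,G4,19.5)
Step 2: Sum ranks within each group.
R_1 = 38.5 (n_1 = 5)
R_2 = 56.5 (n_2 = 5)
R_3 = 62 (n_3 = 5)
R_4 = 53 (n_4 = 5)
Step 3: H = 12/(N(N+1)) * sum(R_i^2/n_i) - 3(N+1)
     = 12/(20*21) * (38.5^2/5 + 56.5^2/5 + 62^2/5 + 53^2/5) - 3*21
     = 0.028571 * 2265.5 - 63
     = 1.728571.
Step 4: Ties present; correction factor C = 1 - 42/(20^3 - 20) = 0.994737. Corrected H = 1.728571 / 0.994737 = 1.737717.
Step 5: Under H0, H ~ chi^2(3); p-value = 0.628581.
Step 6: alpha = 0.05. fail to reject H0.

H = 1.7377, df = 3, p = 0.628581, fail to reject H0.


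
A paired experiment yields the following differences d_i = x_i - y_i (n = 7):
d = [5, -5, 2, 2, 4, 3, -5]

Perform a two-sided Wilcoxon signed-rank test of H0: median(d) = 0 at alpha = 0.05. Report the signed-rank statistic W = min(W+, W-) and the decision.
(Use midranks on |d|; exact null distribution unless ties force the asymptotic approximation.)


Step 1: Drop any zero differences (none here) and take |d_i|.
|d| = [5, 5, 2, 2, 4, 3, 5]
Step 2: Midrank |d_i| (ties get averaged ranks).
ranks: |5|->6, |5|->6, |2|->1.5, |2|->1.5, |4|->4, |3|->3, |5|->6
Step 3: Attach original signs; sum ranks with positive sign and with negative sign.
W+ = 6 + 1.5 + 1.5 + 4 + 3 = 16
W- = 6 + 6 = 12
(Check: W+ + W- = 28 should equal n(n+1)/2 = 28.)
Step 4: Test statistic W = min(W+, W-) = 12.
Step 5: Ties in |d|, so use the tie-corrected normal approximation.
        E[W] = n(n+1)/4 = 7*8/4 = 14.
        Tie groups: |d|=2 (t=2), |d|=5 (t=3); sum(t^3 - t) = 30.
        Var[W] = n(n+1)(2n+1)/24 - sum(t^3-t)/48 = 840/24 - 30/48 = 34.375.
        z = (W - E[W]) / sqrt(Var[W]) = (12 - 14) / 5.8630 = -0.3411.
        Two-sided p = 2*Phi(z) = 0.733012.
Step 6: alpha = 0.05. fail to reject H0.

W+ = 16, W- = 12, W = min = 12, p = 0.733012, fail to reject H0.


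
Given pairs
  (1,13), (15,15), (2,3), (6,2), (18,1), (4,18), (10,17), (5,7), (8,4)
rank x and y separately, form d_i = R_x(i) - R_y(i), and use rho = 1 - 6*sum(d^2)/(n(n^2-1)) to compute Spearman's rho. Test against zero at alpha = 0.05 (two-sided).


Step 1: Rank x and y separately (midranks; no ties here).
rank(x): 1->1, 15->8, 2->2, 6->5, 18->9, 4->3, 10->7, 5->4, 8->6
rank(y): 13->6, 15->7, 3->3, 2->2, 1->1, 18->9, 17->8, 7->5, 4->4
Step 2: d_i = R_x(i) - R_y(i); compute d_i^2.
  (1-6)^2=25, (8-7)^2=1, (2-3)^2=1, (5-2)^2=9, (9-1)^2=64, (3-9)^2=36, (7-8)^2=1, (4-5)^2=1, (6-4)^2=4
sum(d^2) = 142.
Step 3: rho = 1 - 6*142 / (9*(9^2 - 1)) = 1 - 852/720 = -0.183333.
Step 4: Under H0, t = rho * sqrt((n-2)/(1-rho^2)) = -0.4934 ~ t(7).
Step 5: Two-sided p-value from the t-distribution with 7 df = 0.636820.
Step 6: alpha = 0.05. fail to reject H0.

rho = -0.1833, p = 0.636820, fail to reject H0 at alpha = 0.05.


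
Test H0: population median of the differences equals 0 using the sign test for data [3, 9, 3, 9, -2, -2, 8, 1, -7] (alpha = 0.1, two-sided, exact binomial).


Step 1: Discard zero differences. Original n = 9; n_eff = number of nonzero differences = 9.
Nonzero differences (with sign): +3, +9, +3, +9, -2, -2, +8, +1, -7
Step 2: Count signs: positive = 6, negative = 3.
Step 3: Under H0: P(positive) = 0.5, so the number of positives S ~ Bin(9, 0.5).
Step 4: Two-sided exact p-value = sum of Bin(9,0.5) probabilities at or below the observed probability = 0.507812.
Step 5: alpha = 0.1. fail to reject H0.

n_eff = 9, pos = 6, neg = 3, p = 0.507812, fail to reject H0.


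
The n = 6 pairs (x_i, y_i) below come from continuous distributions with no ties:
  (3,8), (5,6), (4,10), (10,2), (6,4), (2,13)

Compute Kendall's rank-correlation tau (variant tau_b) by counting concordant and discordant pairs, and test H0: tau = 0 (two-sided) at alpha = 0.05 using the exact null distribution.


Step 1: Enumerate the 15 unordered pairs (i,j) with i<j and classify each by sign(x_j-x_i) * sign(y_j-y_i).
  (1,2):dx=+2,dy=-2->D; (1,3):dx=+1,dy=+2->C; (1,4):dx=+7,dy=-6->D; (1,5):dx=+3,dy=-4->D
  (1,6):dx=-1,dy=+5->D; (2,3):dx=-1,dy=+4->D; (2,4):dx=+5,dy=-4->D; (2,5):dx=+1,dy=-2->D
  (2,6):dx=-3,dy=+7->D; (3,4):dx=+6,dy=-8->D; (3,5):dx=+2,dy=-6->D; (3,6):dx=-2,dy=+3->D
  (4,5):dx=-4,dy=+2->D; (4,6):dx=-8,dy=+11->D; (5,6):dx=-4,dy=+9->D
Step 2: C = 1, D = 14, total pairs = 15.
Step 3: tau = (C - D)/(n(n-1)/2) = (1 - 14)/15 = -0.866667.
Step 4: Exact two-sided p-value (enumerate n! = 720 permutations of y under H0): p = 0.016667.
Step 5: alpha = 0.05. reject H0.

tau_b = -0.8667 (C=1, D=14), p = 0.016667, reject H0.


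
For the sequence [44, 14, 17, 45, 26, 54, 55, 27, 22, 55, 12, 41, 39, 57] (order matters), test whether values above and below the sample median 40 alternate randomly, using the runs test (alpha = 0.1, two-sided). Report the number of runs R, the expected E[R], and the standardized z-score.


Step 1: Compute median = 40; label A = above, B = below.
Labels in order: ABBABAABBABABA  (n_A = 7, n_B = 7)
Step 2: Count runs R = 11.
Step 3: Under H0 (random ordering), E[R] = 2*n_A*n_B/(n_A+n_B) + 1 = 2*7*7/14 + 1 = 8.0000.
        Var[R] = 2*n_A*n_B*(2*n_A*n_B - n_A - n_B) / ((n_A+n_B)^2 * (n_A+n_B-1)) = 8232/2548 = 3.2308.
        SD[R] = 1.7974.
Step 4: Continuity-corrected z = (R - 0.5 - E[R]) / SD[R] = (11 - 0.5 - 8.0000) / 1.7974 = 1.3909.
Step 5: Two-sided p-value via normal approximation = 2*(1 - Phi(|z|)) = 0.164264.
Step 6: alpha = 0.1. fail to reject H0.

R = 11, z = 1.3909, p = 0.164264, fail to reject H0.


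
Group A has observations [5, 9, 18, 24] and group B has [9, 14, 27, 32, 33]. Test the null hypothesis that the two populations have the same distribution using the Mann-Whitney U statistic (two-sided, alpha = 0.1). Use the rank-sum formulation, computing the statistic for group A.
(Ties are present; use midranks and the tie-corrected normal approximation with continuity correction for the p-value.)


Step 1: Combine and sort all 9 observations; assign midranks.
sorted (value, group): (5,X), (9,X), (9,Y), (14,Y), (18,X), (24,X), (27,Y), (32,Y), (33,Y)
ranks: 5->1, 9->2.5, 9->2.5, 14->4, 18->5, 24->6, 27->7, 32->8, 33->9
Step 2: Rank sum for X: R1 = 1 + 2.5 + 5 + 6 = 14.5.
Step 3: U_X = R1 - n1(n1+1)/2 = 14.5 - 4*5/2 = 14.5 - 10 = 4.5.
       U_Y = n1*n2 - U_X = 20 - 4.5 = 15.5.
Step 4: Ties are present, so use the tie-corrected normal approximation (with continuity correction) for the p-value.
Step 5: p-value = 0.218742; compare to alpha = 0.1. fail to reject H0.

U_X = 4.5, p = 0.218742, fail to reject H0 at alpha = 0.1.


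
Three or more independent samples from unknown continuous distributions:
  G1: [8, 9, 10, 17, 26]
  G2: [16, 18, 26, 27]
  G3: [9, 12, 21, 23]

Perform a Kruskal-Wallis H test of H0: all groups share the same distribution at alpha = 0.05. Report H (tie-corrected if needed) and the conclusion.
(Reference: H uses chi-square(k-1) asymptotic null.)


Step 1: Combine all N = 13 observations and assign midranks.
sorted (value, group, rank): (8,G1,1), (9,G1,2.5), (9,G3,2.5), (10,G1,4), (12,G3,5), (16,G2,6), (17,G1,7), (18,G2,8), (21,G3,9), (23,G3,10), (26,G1,11.5), (26,G2,11.5), (27,G2,13)
Step 2: Sum ranks within each group.
R_1 = 26 (n_1 = 5)
R_2 = 38.5 (n_2 = 4)
R_3 = 26.5 (n_3 = 4)
Step 3: H = 12/(N(N+1)) * sum(R_i^2/n_i) - 3(N+1)
     = 12/(13*14) * (26^2/5 + 38.5^2/4 + 26.5^2/4) - 3*14
     = 0.065934 * 681.325 - 42
     = 2.922527.
Step 4: Ties present; correction factor C = 1 - 12/(13^3 - 13) = 0.994505. Corrected H = 2.922527 / 0.994505 = 2.938674.
Step 5: Under H0, H ~ chi^2(2); p-value = 0.230078.
Step 6: alpha = 0.05. fail to reject H0.

H = 2.9387, df = 2, p = 0.230078, fail to reject H0.


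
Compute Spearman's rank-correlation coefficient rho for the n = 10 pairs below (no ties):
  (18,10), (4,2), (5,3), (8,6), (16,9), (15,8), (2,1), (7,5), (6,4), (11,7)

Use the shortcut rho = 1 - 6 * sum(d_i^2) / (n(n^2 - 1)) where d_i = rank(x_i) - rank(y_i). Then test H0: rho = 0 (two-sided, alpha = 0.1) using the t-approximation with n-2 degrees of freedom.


Step 1: Rank x and y separately (midranks; no ties here).
rank(x): 18->10, 4->2, 5->3, 8->6, 16->9, 15->8, 2->1, 7->5, 6->4, 11->7
rank(y): 10->10, 2->2, 3->3, 6->6, 9->9, 8->8, 1->1, 5->5, 4->4, 7->7
Step 2: d_i = R_x(i) - R_y(i); compute d_i^2.
  (10-10)^2=0, (2-2)^2=0, (3-3)^2=0, (6-6)^2=0, (9-9)^2=0, (8-8)^2=0, (1-1)^2=0, (5-5)^2=0, (4-4)^2=0, (7-7)^2=0
sum(d^2) = 0.
Step 3: rho = 1 - 6*0 / (10*(10^2 - 1)) = 1 - 0/990 = 1.000000.
Step 5: Two-sided p-value from the t-distribution with 8 df = 0.000000.
Step 6: alpha = 0.1. reject H0.

rho = 1.0000, p = 0.000000, reject H0 at alpha = 0.1.


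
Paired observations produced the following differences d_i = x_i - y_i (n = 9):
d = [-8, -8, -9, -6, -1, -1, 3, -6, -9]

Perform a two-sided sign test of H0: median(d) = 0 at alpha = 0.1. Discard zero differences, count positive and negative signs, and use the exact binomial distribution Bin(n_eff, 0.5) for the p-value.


Step 1: Discard zero differences. Original n = 9; n_eff = number of nonzero differences = 9.
Nonzero differences (with sign): -8, -8, -9, -6, -1, -1, +3, -6, -9
Step 2: Count signs: positive = 1, negative = 8.
Step 3: Under H0: P(positive) = 0.5, so the number of positives S ~ Bin(9, 0.5).
Step 4: Two-sided exact p-value = sum of Bin(9,0.5) probabilities at or below the observed probability = 0.039062.
Step 5: alpha = 0.1. reject H0.

n_eff = 9, pos = 1, neg = 8, p = 0.039062, reject H0.


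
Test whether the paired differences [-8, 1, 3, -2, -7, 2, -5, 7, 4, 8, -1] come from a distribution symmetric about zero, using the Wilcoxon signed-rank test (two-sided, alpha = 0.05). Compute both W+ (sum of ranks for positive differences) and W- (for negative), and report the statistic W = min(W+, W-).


Step 1: Drop any zero differences (none here) and take |d_i|.
|d| = [8, 1, 3, 2, 7, 2, 5, 7, 4, 8, 1]
Step 2: Midrank |d_i| (ties get averaged ranks).
ranks: |8|->10.5, |1|->1.5, |3|->5, |2|->3.5, |7|->8.5, |2|->3.5, |5|->7, |7|->8.5, |4|->6, |8|->10.5, |1|->1.5
Step 3: Attach original signs; sum ranks with positive sign and with negative sign.
W+ = 1.5 + 5 + 3.5 + 8.5 + 6 + 10.5 = 35
W- = 10.5 + 3.5 + 8.5 + 7 + 1.5 = 31
(Check: W+ + W- = 66 should equal n(n+1)/2 = 66.)
Step 4: Test statistic W = min(W+, W-) = 31.
Step 5: Ties in |d|, so use the tie-corrected normal approximation.
        E[W] = n(n+1)/4 = 11*12/4 = 33.
        Tie groups: |d|=1 (t=2), |d|=2 (t=2), |d|=7 (t=2), |d|=8 (t=2); sum(t^3 - t) = 24.
        Var[W] = n(n+1)(2n+1)/24 - sum(t^3-t)/48 = 3036/24 - 24/48 = 126.
        z = (W - E[W]) / sqrt(Var[W]) = (31 - 33) / 11.2250 = -0.1782.
        Two-sided p = 2*Phi(z) = 0.858586.
Step 6: alpha = 0.05. fail to reject H0.

W+ = 35, W- = 31, W = min = 31, p = 0.858586, fail to reject H0.


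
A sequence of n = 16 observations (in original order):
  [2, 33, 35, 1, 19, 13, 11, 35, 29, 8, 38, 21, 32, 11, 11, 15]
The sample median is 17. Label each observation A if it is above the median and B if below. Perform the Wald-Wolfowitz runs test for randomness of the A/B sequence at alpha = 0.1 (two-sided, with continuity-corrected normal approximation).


Step 1: Compute median = 17; label A = above, B = below.
Labels in order: BAABABBAABAAABBB  (n_A = 8, n_B = 8)
Step 2: Count runs R = 9.
Step 3: Under H0 (random ordering), E[R] = 2*n_A*n_B/(n_A+n_B) + 1 = 2*8*8/16 + 1 = 9.0000.
        Var[R] = 2*n_A*n_B*(2*n_A*n_B - n_A - n_B) / ((n_A+n_B)^2 * (n_A+n_B-1)) = 14336/3840 = 3.7333.
        SD[R] = 1.9322.
Step 4: R = E[R], so z = 0 with no continuity correction.
Step 5: Two-sided p-value via normal approximation = 2*(1 - Phi(|z|)) = 1.000000.
Step 6: alpha = 0.1. fail to reject H0.

R = 9, z = 0.0000, p = 1.000000, fail to reject H0.


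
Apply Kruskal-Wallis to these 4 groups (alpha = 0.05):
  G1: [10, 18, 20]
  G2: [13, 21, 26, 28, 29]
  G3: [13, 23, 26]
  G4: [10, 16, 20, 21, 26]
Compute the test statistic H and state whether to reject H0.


Step 1: Combine all N = 16 observations and assign midranks.
sorted (value, group, rank): (10,G1,1.5), (10,G4,1.5), (13,G2,3.5), (13,G3,3.5), (16,G4,5), (18,G1,6), (20,G1,7.5), (20,G4,7.5), (21,G2,9.5), (21,G4,9.5), (23,G3,11), (26,G2,13), (26,G3,13), (26,G4,13), (28,G2,15), (29,G2,16)
Step 2: Sum ranks within each group.
R_1 = 15 (n_1 = 3)
R_2 = 57 (n_2 = 5)
R_3 = 27.5 (n_3 = 3)
R_4 = 36.5 (n_4 = 5)
Step 3: H = 12/(N(N+1)) * sum(R_i^2/n_i) - 3(N+1)
     = 12/(16*17) * (15^2/3 + 57^2/5 + 27.5^2/3 + 36.5^2/5) - 3*17
     = 0.044118 * 1243.33 - 51
     = 3.852941.
Step 4: Ties present; correction factor C = 1 - 48/(16^3 - 16) = 0.988235. Corrected H = 3.852941 / 0.988235 = 3.898810.
Step 5: Under H0, H ~ chi^2(3); p-value = 0.272600.
Step 6: alpha = 0.05. fail to reject H0.

H = 3.8988, df = 3, p = 0.272600, fail to reject H0.


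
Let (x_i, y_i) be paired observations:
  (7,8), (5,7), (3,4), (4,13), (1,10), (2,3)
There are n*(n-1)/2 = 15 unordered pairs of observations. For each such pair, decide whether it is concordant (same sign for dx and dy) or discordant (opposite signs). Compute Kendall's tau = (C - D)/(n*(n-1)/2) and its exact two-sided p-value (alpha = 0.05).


Step 1: Enumerate the 15 unordered pairs (i,j) with i<j and classify each by sign(x_j-x_i) * sign(y_j-y_i).
  (1,2):dx=-2,dy=-1->C; (1,3):dx=-4,dy=-4->C; (1,4):dx=-3,dy=+5->D; (1,5):dx=-6,dy=+2->D
  (1,6):dx=-5,dy=-5->C; (2,3):dx=-2,dy=-3->C; (2,4):dx=-1,dy=+6->D; (2,5):dx=-4,dy=+3->D
  (2,6):dx=-3,dy=-4->C; (3,4):dx=+1,dy=+9->C; (3,5):dx=-2,dy=+6->D; (3,6):dx=-1,dy=-1->C
  (4,5):dx=-3,dy=-3->C; (4,6):dx=-2,dy=-10->C; (5,6):dx=+1,dy=-7->D
Step 2: C = 9, D = 6, total pairs = 15.
Step 3: tau = (C - D)/(n(n-1)/2) = (9 - 6)/15 = 0.200000.
Step 4: Exact two-sided p-value (enumerate n! = 720 permutations of y under H0): p = 0.719444.
Step 5: alpha = 0.05. fail to reject H0.

tau_b = 0.2000 (C=9, D=6), p = 0.719444, fail to reject H0.


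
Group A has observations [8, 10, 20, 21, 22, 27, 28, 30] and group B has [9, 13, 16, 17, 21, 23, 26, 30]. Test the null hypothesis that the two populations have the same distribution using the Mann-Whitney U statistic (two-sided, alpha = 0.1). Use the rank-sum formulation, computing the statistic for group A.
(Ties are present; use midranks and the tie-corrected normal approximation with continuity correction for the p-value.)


Step 1: Combine and sort all 16 observations; assign midranks.
sorted (value, group): (8,X), (9,Y), (10,X), (13,Y), (16,Y), (17,Y), (20,X), (21,X), (21,Y), (22,X), (23,Y), (26,Y), (27,X), (28,X), (30,X), (30,Y)
ranks: 8->1, 9->2, 10->3, 13->4, 16->5, 17->6, 20->7, 21->8.5, 21->8.5, 22->10, 23->11, 26->12, 27->13, 28->14, 30->15.5, 30->15.5
Step 2: Rank sum for X: R1 = 1 + 3 + 7 + 8.5 + 10 + 13 + 14 + 15.5 = 72.
Step 3: U_X = R1 - n1(n1+1)/2 = 72 - 8*9/2 = 72 - 36 = 36.
       U_Y = n1*n2 - U_X = 64 - 36 = 28.
Step 4: Ties are present, so use the tie-corrected normal approximation (with continuity correction) for the p-value.
Step 5: p-value = 0.712787; compare to alpha = 0.1. fail to reject H0.

U_X = 36, p = 0.712787, fail to reject H0 at alpha = 0.1.


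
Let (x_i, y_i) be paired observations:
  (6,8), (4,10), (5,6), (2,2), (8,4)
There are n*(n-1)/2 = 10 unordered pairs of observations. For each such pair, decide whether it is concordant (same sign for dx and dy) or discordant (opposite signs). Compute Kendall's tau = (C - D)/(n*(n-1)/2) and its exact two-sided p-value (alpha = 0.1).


Step 1: Enumerate the 10 unordered pairs (i,j) with i<j and classify each by sign(x_j-x_i) * sign(y_j-y_i).
  (1,2):dx=-2,dy=+2->D; (1,3):dx=-1,dy=-2->C; (1,4):dx=-4,dy=-6->C; (1,5):dx=+2,dy=-4->D
  (2,3):dx=+1,dy=-4->D; (2,4):dx=-2,dy=-8->C; (2,5):dx=+4,dy=-6->D; (3,4):dx=-3,dy=-4->C
  (3,5):dx=+3,dy=-2->D; (4,5):dx=+6,dy=+2->C
Step 2: C = 5, D = 5, total pairs = 10.
Step 3: tau = (C - D)/(n(n-1)/2) = (5 - 5)/10 = 0.000000.
Step 4: Exact two-sided p-value (enumerate n! = 120 permutations of y under H0): p = 1.000000.
Step 5: alpha = 0.1. fail to reject H0.

tau_b = 0.0000 (C=5, D=5), p = 1.000000, fail to reject H0.


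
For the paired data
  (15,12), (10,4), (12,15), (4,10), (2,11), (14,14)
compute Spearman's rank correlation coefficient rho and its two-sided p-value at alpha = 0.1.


Step 1: Rank x and y separately (midranks; no ties here).
rank(x): 15->6, 10->3, 12->4, 4->2, 2->1, 14->5
rank(y): 12->4, 4->1, 15->6, 10->2, 11->3, 14->5
Step 2: d_i = R_x(i) - R_y(i); compute d_i^2.
  (6-4)^2=4, (3-1)^2=4, (4-6)^2=4, (2-2)^2=0, (1-3)^2=4, (5-5)^2=0
sum(d^2) = 16.
Step 3: rho = 1 - 6*16 / (6*(6^2 - 1)) = 1 - 96/210 = 0.542857.
Step 4: Under H0, t = rho * sqrt((n-2)/(1-rho^2)) = 1.2928 ~ t(4).
Step 5: Two-sided p-value from the t-distribution with 4 df = 0.265703.
Step 6: alpha = 0.1. fail to reject H0.

rho = 0.5429, p = 0.265703, fail to reject H0 at alpha = 0.1.


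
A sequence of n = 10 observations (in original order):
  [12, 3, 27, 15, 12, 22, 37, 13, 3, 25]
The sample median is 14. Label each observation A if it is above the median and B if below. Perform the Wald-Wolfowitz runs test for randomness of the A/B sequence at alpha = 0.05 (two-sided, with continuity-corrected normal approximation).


Step 1: Compute median = 14; label A = above, B = below.
Labels in order: BBAABAABBA  (n_A = 5, n_B = 5)
Step 2: Count runs R = 6.
Step 3: Under H0 (random ordering), E[R] = 2*n_A*n_B/(n_A+n_B) + 1 = 2*5*5/10 + 1 = 6.0000.
        Var[R] = 2*n_A*n_B*(2*n_A*n_B - n_A - n_B) / ((n_A+n_B)^2 * (n_A+n_B-1)) = 2000/900 = 2.2222.
        SD[R] = 1.4907.
Step 4: R = E[R], so z = 0 with no continuity correction.
Step 5: Two-sided p-value via normal approximation = 2*(1 - Phi(|z|)) = 1.000000.
Step 6: alpha = 0.05. fail to reject H0.

R = 6, z = 0.0000, p = 1.000000, fail to reject H0.


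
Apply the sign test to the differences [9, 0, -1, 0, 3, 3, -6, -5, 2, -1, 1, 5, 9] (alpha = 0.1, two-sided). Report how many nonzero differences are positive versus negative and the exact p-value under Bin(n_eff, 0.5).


Step 1: Discard zero differences. Original n = 13; n_eff = number of nonzero differences = 11.
Nonzero differences (with sign): +9, -1, +3, +3, -6, -5, +2, -1, +1, +5, +9
Step 2: Count signs: positive = 7, negative = 4.
Step 3: Under H0: P(positive) = 0.5, so the number of positives S ~ Bin(11, 0.5).
Step 4: Two-sided exact p-value = sum of Bin(11,0.5) probabilities at or below the observed probability = 0.548828.
Step 5: alpha = 0.1. fail to reject H0.

n_eff = 11, pos = 7, neg = 4, p = 0.548828, fail to reject H0.


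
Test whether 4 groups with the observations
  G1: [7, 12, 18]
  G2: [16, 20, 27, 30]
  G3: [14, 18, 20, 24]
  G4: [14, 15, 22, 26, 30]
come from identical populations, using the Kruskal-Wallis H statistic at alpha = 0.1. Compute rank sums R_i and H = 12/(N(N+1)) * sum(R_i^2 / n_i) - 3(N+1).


Step 1: Combine all N = 16 observations and assign midranks.
sorted (value, group, rank): (7,G1,1), (12,G1,2), (14,G3,3.5), (14,G4,3.5), (15,G4,5), (16,G2,6), (18,G1,7.5), (18,G3,7.5), (20,G2,9.5), (20,G3,9.5), (22,G4,11), (24,G3,12), (26,G4,13), (27,G2,14), (30,G2,15.5), (30,G4,15.5)
Step 2: Sum ranks within each group.
R_1 = 10.5 (n_1 = 3)
R_2 = 45 (n_2 = 4)
R_3 = 32.5 (n_3 = 4)
R_4 = 48 (n_4 = 5)
Step 3: H = 12/(N(N+1)) * sum(R_i^2/n_i) - 3(N+1)
     = 12/(16*17) * (10.5^2/3 + 45^2/4 + 32.5^2/4 + 48^2/5) - 3*17
     = 0.044118 * 1267.86 - 51
     = 4.935110.
Step 4: Ties present; correction factor C = 1 - 24/(16^3 - 16) = 0.994118. Corrected H = 4.935110 / 0.994118 = 4.964312.
Step 5: Under H0, H ~ chi^2(3); p-value = 0.174429.
Step 6: alpha = 0.1. fail to reject H0.

H = 4.9643, df = 3, p = 0.174429, fail to reject H0.


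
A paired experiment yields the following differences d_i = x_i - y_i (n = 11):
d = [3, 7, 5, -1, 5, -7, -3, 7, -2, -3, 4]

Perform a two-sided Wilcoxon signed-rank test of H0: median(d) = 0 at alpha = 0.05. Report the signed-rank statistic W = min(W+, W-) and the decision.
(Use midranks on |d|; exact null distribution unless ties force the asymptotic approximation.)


Step 1: Drop any zero differences (none here) and take |d_i|.
|d| = [3, 7, 5, 1, 5, 7, 3, 7, 2, 3, 4]
Step 2: Midrank |d_i| (ties get averaged ranks).
ranks: |3|->4, |7|->10, |5|->7.5, |1|->1, |5|->7.5, |7|->10, |3|->4, |7|->10, |2|->2, |3|->4, |4|->6
Step 3: Attach original signs; sum ranks with positive sign and with negative sign.
W+ = 4 + 10 + 7.5 + 7.5 + 10 + 6 = 45
W- = 1 + 10 + 4 + 2 + 4 = 21
(Check: W+ + W- = 66 should equal n(n+1)/2 = 66.)
Step 4: Test statistic W = min(W+, W-) = 21.
Step 5: Ties in |d|, so use the tie-corrected normal approximation.
        E[W] = n(n+1)/4 = 11*12/4 = 33.
        Tie groups: |d|=3 (t=3), |d|=5 (t=2), |d|=7 (t=3); sum(t^3 - t) = 54.
        Var[W] = n(n+1)(2n+1)/24 - sum(t^3-t)/48 = 3036/24 - 54/48 = 125.375.
        z = (W - E[W]) / sqrt(Var[W]) = (21 - 33) / 11.1971 = -1.0717.
        Two-sided p = 2*Phi(z) = 0.283852.
Step 6: alpha = 0.05. fail to reject H0.

W+ = 45, W- = 21, W = min = 21, p = 0.283852, fail to reject H0.


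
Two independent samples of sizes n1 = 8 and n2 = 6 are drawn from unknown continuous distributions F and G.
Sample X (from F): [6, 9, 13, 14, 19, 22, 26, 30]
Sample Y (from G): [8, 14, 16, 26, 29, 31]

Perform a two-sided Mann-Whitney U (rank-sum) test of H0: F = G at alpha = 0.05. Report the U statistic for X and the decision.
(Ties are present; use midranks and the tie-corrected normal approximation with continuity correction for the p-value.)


Step 1: Combine and sort all 14 observations; assign midranks.
sorted (value, group): (6,X), (8,Y), (9,X), (13,X), (14,X), (14,Y), (16,Y), (19,X), (22,X), (26,X), (26,Y), (29,Y), (30,X), (31,Y)
ranks: 6->1, 8->2, 9->3, 13->4, 14->5.5, 14->5.5, 16->7, 19->8, 22->9, 26->10.5, 26->10.5, 29->12, 30->13, 31->14
Step 2: Rank sum for X: R1 = 1 + 3 + 4 + 5.5 + 8 + 9 + 10.5 + 13 = 54.
Step 3: U_X = R1 - n1(n1+1)/2 = 54 - 8*9/2 = 54 - 36 = 18.
       U_Y = n1*n2 - U_X = 48 - 18 = 30.
Step 4: Ties are present, so use the tie-corrected normal approximation (with continuity correction) for the p-value.
Step 5: p-value = 0.476705; compare to alpha = 0.05. fail to reject H0.

U_X = 18, p = 0.476705, fail to reject H0 at alpha = 0.05.


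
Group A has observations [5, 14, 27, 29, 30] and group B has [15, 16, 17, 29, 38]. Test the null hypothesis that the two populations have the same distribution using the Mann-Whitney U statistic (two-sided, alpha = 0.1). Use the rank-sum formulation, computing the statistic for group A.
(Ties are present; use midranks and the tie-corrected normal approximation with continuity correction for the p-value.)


Step 1: Combine and sort all 10 observations; assign midranks.
sorted (value, group): (5,X), (14,X), (15,Y), (16,Y), (17,Y), (27,X), (29,X), (29,Y), (30,X), (38,Y)
ranks: 5->1, 14->2, 15->3, 16->4, 17->5, 27->6, 29->7.5, 29->7.5, 30->9, 38->10
Step 2: Rank sum for X: R1 = 1 + 2 + 6 + 7.5 + 9 = 25.5.
Step 3: U_X = R1 - n1(n1+1)/2 = 25.5 - 5*6/2 = 25.5 - 15 = 10.5.
       U_Y = n1*n2 - U_X = 25 - 10.5 = 14.5.
Step 4: Ties are present, so use the tie-corrected normal approximation (with continuity correction) for the p-value.
Step 5: p-value = 0.753298; compare to alpha = 0.1. fail to reject H0.

U_X = 10.5, p = 0.753298, fail to reject H0 at alpha = 0.1.


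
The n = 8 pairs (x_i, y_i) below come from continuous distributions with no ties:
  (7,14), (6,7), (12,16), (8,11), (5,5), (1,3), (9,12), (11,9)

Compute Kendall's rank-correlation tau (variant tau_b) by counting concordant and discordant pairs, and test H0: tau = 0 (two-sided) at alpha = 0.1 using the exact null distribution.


Step 1: Enumerate the 28 unordered pairs (i,j) with i<j and classify each by sign(x_j-x_i) * sign(y_j-y_i).
  (1,2):dx=-1,dy=-7->C; (1,3):dx=+5,dy=+2->C; (1,4):dx=+1,dy=-3->D; (1,5):dx=-2,dy=-9->C
  (1,6):dx=-6,dy=-11->C; (1,7):dx=+2,dy=-2->D; (1,8):dx=+4,dy=-5->D; (2,3):dx=+6,dy=+9->C
  (2,4):dx=+2,dy=+4->C; (2,5):dx=-1,dy=-2->C; (2,6):dx=-5,dy=-4->C; (2,7):dx=+3,dy=+5->C
  (2,8):dx=+5,dy=+2->C; (3,4):dx=-4,dy=-5->C; (3,5):dx=-7,dy=-11->C; (3,6):dx=-11,dy=-13->C
  (3,7):dx=-3,dy=-4->C; (3,8):dx=-1,dy=-7->C; (4,5):dx=-3,dy=-6->C; (4,6):dx=-7,dy=-8->C
  (4,7):dx=+1,dy=+1->C; (4,8):dx=+3,dy=-2->D; (5,6):dx=-4,dy=-2->C; (5,7):dx=+4,dy=+7->C
  (5,8):dx=+6,dy=+4->C; (6,7):dx=+8,dy=+9->C; (6,8):dx=+10,dy=+6->C; (7,8):dx=+2,dy=-3->D
Step 2: C = 23, D = 5, total pairs = 28.
Step 3: tau = (C - D)/(n(n-1)/2) = (23 - 5)/28 = 0.642857.
Step 4: Exact two-sided p-value (enumerate n! = 40320 permutations of y under H0): p = 0.031151.
Step 5: alpha = 0.1. reject H0.

tau_b = 0.6429 (C=23, D=5), p = 0.031151, reject H0.


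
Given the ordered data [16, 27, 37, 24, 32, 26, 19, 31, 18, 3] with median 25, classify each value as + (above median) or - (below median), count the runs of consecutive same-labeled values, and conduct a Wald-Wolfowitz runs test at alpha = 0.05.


Step 1: Compute median = 25; label A = above, B = below.
Labels in order: BAABAABABB  (n_A = 5, n_B = 5)
Step 2: Count runs R = 7.
Step 3: Under H0 (random ordering), E[R] = 2*n_A*n_B/(n_A+n_B) + 1 = 2*5*5/10 + 1 = 6.0000.
        Var[R] = 2*n_A*n_B*(2*n_A*n_B - n_A - n_B) / ((n_A+n_B)^2 * (n_A+n_B-1)) = 2000/900 = 2.2222.
        SD[R] = 1.4907.
Step 4: Continuity-corrected z = (R - 0.5 - E[R]) / SD[R] = (7 - 0.5 - 6.0000) / 1.4907 = 0.3354.
Step 5: Two-sided p-value via normal approximation = 2*(1 - Phi(|z|)) = 0.737316.
Step 6: alpha = 0.05. fail to reject H0.

R = 7, z = 0.3354, p = 0.737316, fail to reject H0.


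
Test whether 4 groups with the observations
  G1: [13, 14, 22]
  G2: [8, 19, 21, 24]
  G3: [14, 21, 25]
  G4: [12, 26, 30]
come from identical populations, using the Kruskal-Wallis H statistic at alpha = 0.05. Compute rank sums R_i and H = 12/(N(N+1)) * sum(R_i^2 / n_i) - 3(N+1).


Step 1: Combine all N = 13 observations and assign midranks.
sorted (value, group, rank): (8,G2,1), (12,G4,2), (13,G1,3), (14,G1,4.5), (14,G3,4.5), (19,G2,6), (21,G2,7.5), (21,G3,7.5), (22,G1,9), (24,G2,10), (25,G3,11), (26,G4,12), (30,G4,13)
Step 2: Sum ranks within each group.
R_1 = 16.5 (n_1 = 3)
R_2 = 24.5 (n_2 = 4)
R_3 = 23 (n_3 = 3)
R_4 = 27 (n_4 = 3)
Step 3: H = 12/(N(N+1)) * sum(R_i^2/n_i) - 3(N+1)
     = 12/(13*14) * (16.5^2/3 + 24.5^2/4 + 23^2/3 + 27^2/3) - 3*14
     = 0.065934 * 660.146 - 42
     = 1.526099.
Step 4: Ties present; correction factor C = 1 - 12/(13^3 - 13) = 0.994505. Corrected H = 1.526099 / 0.994505 = 1.534530.
Step 5: Under H0, H ~ chi^2(3); p-value = 0.674324.
Step 6: alpha = 0.05. fail to reject H0.

H = 1.5345, df = 3, p = 0.674324, fail to reject H0.


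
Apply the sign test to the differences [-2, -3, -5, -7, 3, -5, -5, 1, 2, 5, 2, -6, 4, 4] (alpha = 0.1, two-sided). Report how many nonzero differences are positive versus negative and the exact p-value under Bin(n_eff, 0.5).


Step 1: Discard zero differences. Original n = 14; n_eff = number of nonzero differences = 14.
Nonzero differences (with sign): -2, -3, -5, -7, +3, -5, -5, +1, +2, +5, +2, -6, +4, +4
Step 2: Count signs: positive = 7, negative = 7.
Step 3: Under H0: P(positive) = 0.5, so the number of positives S ~ Bin(14, 0.5).
Step 4: Two-sided exact p-value = sum of Bin(14,0.5) probabilities at or below the observed probability = 1.000000.
Step 5: alpha = 0.1. fail to reject H0.

n_eff = 14, pos = 7, neg = 7, p = 1.000000, fail to reject H0.


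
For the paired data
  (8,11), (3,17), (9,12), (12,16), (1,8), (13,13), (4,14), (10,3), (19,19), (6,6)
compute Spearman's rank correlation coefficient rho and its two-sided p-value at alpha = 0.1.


Step 1: Rank x and y separately (midranks; no ties here).
rank(x): 8->5, 3->2, 9->6, 12->8, 1->1, 13->9, 4->3, 10->7, 19->10, 6->4
rank(y): 11->4, 17->9, 12->5, 16->8, 8->3, 13->6, 14->7, 3->1, 19->10, 6->2
Step 2: d_i = R_x(i) - R_y(i); compute d_i^2.
  (5-4)^2=1, (2-9)^2=49, (6-5)^2=1, (8-8)^2=0, (1-3)^2=4, (9-6)^2=9, (3-7)^2=16, (7-1)^2=36, (10-10)^2=0, (4-2)^2=4
sum(d^2) = 120.
Step 3: rho = 1 - 6*120 / (10*(10^2 - 1)) = 1 - 720/990 = 0.272727.
Step 4: Under H0, t = rho * sqrt((n-2)/(1-rho^2)) = 0.8018 ~ t(8).
Step 5: Two-sided p-value from the t-distribution with 8 df = 0.445838.
Step 6: alpha = 0.1. fail to reject H0.

rho = 0.2727, p = 0.445838, fail to reject H0 at alpha = 0.1.
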